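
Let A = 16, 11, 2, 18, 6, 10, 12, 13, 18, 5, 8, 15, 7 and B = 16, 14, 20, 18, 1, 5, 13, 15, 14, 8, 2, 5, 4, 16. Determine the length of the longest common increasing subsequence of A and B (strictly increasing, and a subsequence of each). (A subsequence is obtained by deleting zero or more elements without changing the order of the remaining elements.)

For each value that appears in both, track the longest common increasing run ending there.
The best achievable length is 2; one witness is 16, 18 (A-positions 1,4, B-positions 1,4).

2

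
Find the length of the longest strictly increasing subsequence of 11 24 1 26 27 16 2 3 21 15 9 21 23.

One longest increasing subsequence is 1, 2, 3, 15, 21, 23 (positions 3,7,8,10,12,13), of length 6; no longer one exists.

6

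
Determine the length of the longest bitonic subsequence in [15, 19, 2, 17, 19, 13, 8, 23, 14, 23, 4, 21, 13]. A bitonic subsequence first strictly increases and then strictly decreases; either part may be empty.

Let inc[i] be the LIS ending at i and dec[i] the longest strictly decreasing subsequence starting at i. inc = [1, 2, 1, 2, 3, 2, 2, 4, 3, 4, 2, 4, 3], dec = [4, 5, 1, 4, 4, 3, 2, 3, 2, 3, 1, 2, 1].
max_i inc[i]+dec[i]−1 = 6, with one witness 15, 19, 17, 13, 8, 4.

6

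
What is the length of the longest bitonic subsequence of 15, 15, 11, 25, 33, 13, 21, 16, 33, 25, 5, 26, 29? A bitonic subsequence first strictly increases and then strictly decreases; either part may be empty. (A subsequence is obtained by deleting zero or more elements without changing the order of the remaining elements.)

Let inc[i] be the LIS ending at i and dec[i] the longest strictly decreasing subsequence starting at i. inc = [1, 1, 1, 2, 3, 2, 3, 3, 4, 4, 1, 5, 6], dec = [3, 3, 2, 4, 4, 2, 3, 2, 3, 2, 1, 1, 1].
max_i inc[i]+dec[i]−1 = 6, with one witness 15, 25, 33, 21, 16, 5.

6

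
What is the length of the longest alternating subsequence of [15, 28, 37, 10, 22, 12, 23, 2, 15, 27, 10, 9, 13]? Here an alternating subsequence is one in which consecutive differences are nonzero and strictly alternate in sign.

Track the best alternating length ending on an up-step vs a down-step at each position: up/down = 1/1, 2/1, 2/1, 1/3, 4/3, 4/5, 6/3, 1/7, 8/7, 8/3, 8/9, 8/9, 10/9.
The maximum over both is 10; one such subsequence is 15, 28, 10, 22, 12, 23, 2, 15, 10, 13.

10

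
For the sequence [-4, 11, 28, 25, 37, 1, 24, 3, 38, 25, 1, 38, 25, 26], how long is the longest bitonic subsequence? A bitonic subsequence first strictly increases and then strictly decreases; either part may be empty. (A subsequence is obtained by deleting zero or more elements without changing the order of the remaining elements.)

7

One longest bitonic subsequence is -4, 11, 28, 25, 24, 3, 1 (positions 1,2,3,4,7,8,11): it rises to 28 then falls. Length 7 is optimal.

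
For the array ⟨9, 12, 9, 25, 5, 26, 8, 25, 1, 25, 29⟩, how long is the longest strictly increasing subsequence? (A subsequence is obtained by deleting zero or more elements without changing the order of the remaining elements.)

5

One longest increasing subsequence is 9, 12, 25, 26, 29 (positions 1,2,4,6,11), of length 5; no longer one exists.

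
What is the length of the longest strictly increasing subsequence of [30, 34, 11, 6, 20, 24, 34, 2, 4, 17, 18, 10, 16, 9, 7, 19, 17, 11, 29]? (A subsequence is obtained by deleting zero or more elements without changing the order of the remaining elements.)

Scanning left to right, the best length ending at each element is: 30→1, 34→2, 11→1, 6→1, 20→2, 24→3, 34→4, 2→1, 4→2, 17→3, 18→4, 10→3, 16→4, 9→3, 7→3, 19→5, 17→5, 11→4, 29→6.
So the longest increasing subsequence has length 6, e.g. 2, 4, 17, 18, 19, 29.

6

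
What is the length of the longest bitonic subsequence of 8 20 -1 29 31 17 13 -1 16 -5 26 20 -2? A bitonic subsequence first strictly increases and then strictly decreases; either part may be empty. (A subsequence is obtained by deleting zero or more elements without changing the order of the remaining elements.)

Let inc[i] be the LIS ending at i and dec[i] the longest strictly decreasing subsequence starting at i. inc = [1, 2, 1, 3, 4, 2, 2, 1, 3, 1, 4, 4, 2], dec = [3, 5, 2, 5, 5, 4, 3, 2, 2, 1, 3, 2, 1].
max_i inc[i]+dec[i]−1 = 8, with one witness 8, 20, 29, 31, 17, 13, -1, -2.

8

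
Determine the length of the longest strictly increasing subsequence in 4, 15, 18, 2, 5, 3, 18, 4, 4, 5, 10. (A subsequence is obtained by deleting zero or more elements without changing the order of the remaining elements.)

5

Scanning left to right, the best length ending at each element is: 4→1, 15→2, 18→3, 2→1, 5→2, 3→2, 18→3, 4→3, 4→3, 5→4, 10→5.
So the longest increasing subsequence has length 5, e.g. 2, 3, 4, 5, 10.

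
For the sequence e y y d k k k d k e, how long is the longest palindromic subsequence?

7

Using dp[i][j] = 2 + dp[i+1][j−1] if the ends match, else max(dp[i+1][j], dp[i][j−1]):
dp[1][10] = 7. A witness is edkkkde at positions 1,4,5,6,7,8,10.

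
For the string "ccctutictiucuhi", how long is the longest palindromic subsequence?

One longest palindromic subsequence is cuitiuc (positions 3,5,7,9,10,11,12); it reads the same forward and backward, and the interval DP gives dp[1][15] = 7.

7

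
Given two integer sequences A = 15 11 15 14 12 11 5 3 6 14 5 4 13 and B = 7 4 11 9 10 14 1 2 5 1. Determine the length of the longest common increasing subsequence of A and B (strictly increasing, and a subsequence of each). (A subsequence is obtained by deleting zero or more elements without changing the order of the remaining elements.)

2

A longest common strictly increasing subsequence is 11, 14 (length 2); it appears in order in both A and B, and no longer such subsequence exists.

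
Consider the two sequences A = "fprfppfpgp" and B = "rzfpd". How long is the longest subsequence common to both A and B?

A longest common subsequence is rfp (length 3); the LCS DP confirms no longer common subsequence exists.

3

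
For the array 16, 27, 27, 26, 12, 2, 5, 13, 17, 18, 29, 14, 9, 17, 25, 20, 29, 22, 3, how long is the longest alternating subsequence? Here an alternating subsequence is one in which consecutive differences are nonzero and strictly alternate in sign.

9

A longest alternating subsequence is 16, 27, 12, 17, 14, 25, 20, 29, 22 (positions 1,2,5,9,12,15,16,17,18); its 8 consecutive differences strictly alternate in sign, and length 9 is optimal.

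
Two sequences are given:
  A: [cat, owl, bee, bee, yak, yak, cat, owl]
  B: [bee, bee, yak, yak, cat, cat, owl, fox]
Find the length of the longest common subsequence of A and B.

Backtracking the LCS table gives one alignment: bee (A3,B1) → bee (A4,B2) → yak (A5,B3) → yak (A6,B4) → cat (A7,B6) → owl (A8,B7).
So the longest common subsequence has length 6.

6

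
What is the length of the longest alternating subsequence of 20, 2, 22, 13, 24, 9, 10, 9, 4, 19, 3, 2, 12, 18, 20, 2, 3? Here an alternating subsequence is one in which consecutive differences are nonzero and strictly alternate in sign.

13

Track the best alternating length ending on an up-step vs a down-step at each position: up/down = 1/1, 1/2, 3/1, 3/4, 5/1, 3/6, 7/6, 3/8, 3/8, 9/6, 3/10, 1/10, 11/10, 11/10, 11/6, 1/12, 13/12.
The maximum over both is 13; one such subsequence is 20, 2, 22, 13, 24, 9, 10, 9, 19, 3, 12, 2, 3.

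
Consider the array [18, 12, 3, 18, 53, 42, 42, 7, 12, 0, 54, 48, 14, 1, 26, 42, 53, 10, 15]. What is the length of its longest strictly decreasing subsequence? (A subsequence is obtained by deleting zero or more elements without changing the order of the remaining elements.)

Let dp[i] be the longest decreasing subsequence ending at position i. Then dp = [1, 2, 3, 1, 1, 2, 2, 3, 3, 4, 1, 2, 3, 4, 3, 3, 2, 4, 4].
The maximum is 4; one witness is 18, 12, 3, 0 at positions 1,2,3,10.

4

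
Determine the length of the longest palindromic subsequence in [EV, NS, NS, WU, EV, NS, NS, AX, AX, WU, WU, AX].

Using dp[i][j] = 2 + dp[i+1][j−1] if the ends match, else max(dp[i+1][j], dp[i][j−1]):
dp[1][12] = 5. A witness is NS NS EV NS NS at positions 2,3,5,6,7.

5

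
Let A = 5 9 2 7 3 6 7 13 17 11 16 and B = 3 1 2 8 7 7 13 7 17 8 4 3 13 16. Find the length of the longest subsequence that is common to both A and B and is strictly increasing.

A longest common strictly increasing subsequence is 2, 7, 13, 17 (length 4); it appears in order in both A and B, and no longer such subsequence exists.

4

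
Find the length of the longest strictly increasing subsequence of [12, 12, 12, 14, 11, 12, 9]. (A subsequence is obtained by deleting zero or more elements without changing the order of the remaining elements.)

2

One longest increasing subsequence is 12, 14 (positions 1,4), of length 2; no longer one exists.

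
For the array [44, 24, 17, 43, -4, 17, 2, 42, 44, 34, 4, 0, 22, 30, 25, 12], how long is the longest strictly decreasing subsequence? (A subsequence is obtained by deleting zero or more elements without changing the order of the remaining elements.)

Let dp[i] be the longest decreasing subsequence ending at position i. Then dp = [1, 2, 3, 2, 4, 3, 4, 3, 1, 4, 5, 6, 5, 5, 6, 7].
The maximum is 7; one witness is 44, 43, 42, 34, 30, 25, 12 at positions 1,4,8,10,14,15,16.

7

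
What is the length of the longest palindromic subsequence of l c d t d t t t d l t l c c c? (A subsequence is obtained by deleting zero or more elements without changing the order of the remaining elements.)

9

One longest palindromic subsequence is ctdtttdtc (positions 2,4,5,6,7,8,9,11,15); it reads the same forward and backward, and the interval DP gives dp[1][15] = 9.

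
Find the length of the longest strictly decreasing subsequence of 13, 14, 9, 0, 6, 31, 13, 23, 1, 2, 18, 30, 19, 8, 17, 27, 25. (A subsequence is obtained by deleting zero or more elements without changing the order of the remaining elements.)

4

Let dp[i] be the longest decreasing subsequence ending at position i. Then dp = [1, 1, 2, 3, 3, 1, 2, 2, 4, 4, 3, 2, 3, 4, 4, 3, 4].
The maximum is 4; one witness is 13, 9, 6, 1 at positions 1,3,5,9.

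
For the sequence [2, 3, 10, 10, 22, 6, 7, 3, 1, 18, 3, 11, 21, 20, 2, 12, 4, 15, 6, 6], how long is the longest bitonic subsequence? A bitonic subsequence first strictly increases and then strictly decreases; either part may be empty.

9

One longest bitonic subsequence is 2, 3, 6, 7, 18, 21, 20, 15, 6 (positions 1,2,6,7,10,13,14,18,20): it rises to 21 then falls. Length 9 is optimal.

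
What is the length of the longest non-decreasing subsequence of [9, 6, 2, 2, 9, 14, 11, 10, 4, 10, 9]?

Let dp[i] be the longest non-decreasing subsequence ending at position i. Then dp = [1, 1, 1, 2, 3, 4, 4, 4, 3, 5, 4].
The maximum is 5; one witness is 2, 2, 9, 10, 10 at positions 3,4,5,8,10.

5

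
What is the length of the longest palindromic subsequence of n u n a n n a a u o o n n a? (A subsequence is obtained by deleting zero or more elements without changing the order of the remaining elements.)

Using dp[i][j] = 2 + dp[i+1][j−1] if the ends match, else max(dp[i+1][j], dp[i][j−1]):
dp[1][14] = 8. A witness is annoonna at positions 4,5,6,10,11,12,13,14.

8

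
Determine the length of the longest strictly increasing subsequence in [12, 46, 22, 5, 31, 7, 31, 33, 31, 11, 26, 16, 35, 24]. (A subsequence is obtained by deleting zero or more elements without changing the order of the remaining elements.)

5

Let dp[i] be the longest increasing subsequence ending at position i. Then dp = [1, 2, 2, 1, 3, 2, 3, 4, 3, 3, 4, 4, 5, 5].
The maximum is 5; one witness is 12, 22, 31, 33, 35 at positions 1,3,5,8,13.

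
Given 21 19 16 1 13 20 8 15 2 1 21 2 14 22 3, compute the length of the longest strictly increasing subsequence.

5

Scanning left to right, the best length ending at each element is: 21→1, 19→1, 16→1, 1→1, 13→2, 20→3, 8→2, 15→3, 2→2, 1→1, 21→4, 2→2, 14→3, 22→5, 3→3.
So the longest increasing subsequence has length 5, e.g. 1, 13, 20, 21, 22.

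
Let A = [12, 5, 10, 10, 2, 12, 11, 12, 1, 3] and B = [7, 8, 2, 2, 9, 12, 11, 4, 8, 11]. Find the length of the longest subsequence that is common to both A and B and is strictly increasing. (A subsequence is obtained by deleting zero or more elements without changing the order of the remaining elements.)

2

A longest common strictly increasing subsequence is 2, 12 (length 2); it appears in order in both A and B, and no longer such subsequence exists.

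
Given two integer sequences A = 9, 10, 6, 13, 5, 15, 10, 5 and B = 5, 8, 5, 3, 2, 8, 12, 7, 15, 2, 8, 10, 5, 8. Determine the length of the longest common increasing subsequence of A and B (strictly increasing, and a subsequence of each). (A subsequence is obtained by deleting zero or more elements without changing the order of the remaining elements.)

A longest common strictly increasing subsequence is 5, 15 (length 2); it appears in order in both A and B, and no longer such subsequence exists.

2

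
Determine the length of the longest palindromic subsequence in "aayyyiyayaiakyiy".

One longest palindromic subsequence is yiyaiayiy (positions 3,6,7,10,11,12,14,15,16); it reads the same forward and backward, and the interval DP gives dp[1][16] = 9.

9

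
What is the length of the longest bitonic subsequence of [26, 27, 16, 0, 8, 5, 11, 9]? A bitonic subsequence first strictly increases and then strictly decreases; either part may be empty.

One longest bitonic subsequence is 26, 27, 16, 11, 9 (positions 1,2,3,7,8): it rises to 27 then falls. Length 5 is optimal.

5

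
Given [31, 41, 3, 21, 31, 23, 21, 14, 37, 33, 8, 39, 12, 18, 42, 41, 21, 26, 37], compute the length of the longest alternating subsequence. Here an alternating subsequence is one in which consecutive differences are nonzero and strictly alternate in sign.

12

A longest alternating subsequence is 31, 41, 3, 31, 23, 37, 33, 39, 12, 42, 21, 26 (positions 1,2,3,5,6,9,10,12,13,15,17,18); its 11 consecutive differences strictly alternate in sign, and length 12 is optimal.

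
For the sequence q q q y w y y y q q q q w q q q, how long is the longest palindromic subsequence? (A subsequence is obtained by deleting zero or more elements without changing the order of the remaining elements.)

12

Using dp[i][j] = 2 + dp[i+1][j−1] if the ends match, else max(dp[i+1][j], dp[i][j−1]):
dp[1][16] = 12. A witness is qqqwqqqqwqqq at positions 1,2,3,5,9,10,11,12,13,14,15,16.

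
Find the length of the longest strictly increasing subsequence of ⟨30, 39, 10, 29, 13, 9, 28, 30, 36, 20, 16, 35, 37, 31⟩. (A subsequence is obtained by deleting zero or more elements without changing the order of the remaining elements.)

One longest increasing subsequence is 10, 13, 28, 30, 36, 37 (positions 3,5,7,8,9,13), of length 6; no longer one exists.

6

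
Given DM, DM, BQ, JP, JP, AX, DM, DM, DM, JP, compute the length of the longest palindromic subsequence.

Using dp[i][j] = 2 + dp[i+1][j−1] if the ends match, else max(dp[i+1][j], dp[i][j−1]):
dp[1][10] = 6. A witness is DM DM JP JP DM DM at positions 1,2,4,5,8,9.

6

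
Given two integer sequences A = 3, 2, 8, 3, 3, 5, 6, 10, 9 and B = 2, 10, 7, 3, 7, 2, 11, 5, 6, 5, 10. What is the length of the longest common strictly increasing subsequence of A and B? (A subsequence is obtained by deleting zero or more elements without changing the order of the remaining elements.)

5

A longest common strictly increasing subsequence is 2, 3, 5, 6, 10 (length 5); it appears in order in both A and B, and no longer such subsequence exists.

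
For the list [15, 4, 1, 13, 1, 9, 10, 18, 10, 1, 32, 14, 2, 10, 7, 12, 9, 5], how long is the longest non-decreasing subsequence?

Let dp[i] be the longest non-decreasing subsequence ending at position i. Then dp = [1, 1, 1, 2, 2, 3, 4, 5, 5, 3, 6, 6, 4, 6, 5, 7, 6, 5].
The maximum is 7; one witness is 1, 1, 9, 10, 10, 10, 12 at positions 3,5,6,7,9,14,16.

7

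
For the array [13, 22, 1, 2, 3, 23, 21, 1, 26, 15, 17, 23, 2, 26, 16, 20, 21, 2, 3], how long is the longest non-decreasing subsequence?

7

Let dp[i] be the longest non-decreasing subsequence ending at position i. Then dp = [1, 2, 1, 2, 3, 4, 4, 2, 5, 4, 5, 6, 3, 7, 5, 6, 7, 4, 5].
The maximum is 7; one witness is 1, 2, 3, 15, 17, 23, 26 at positions 3,4,5,10,11,12,14.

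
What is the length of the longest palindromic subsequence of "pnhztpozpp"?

Using dp[i][j] = 2 + dp[i+1][j−1] if the ends match, else max(dp[i+1][j], dp[i][j−1]):
dp[1][10] = 5. A witness is ppzpp at positions 1,6,8,9,10.

5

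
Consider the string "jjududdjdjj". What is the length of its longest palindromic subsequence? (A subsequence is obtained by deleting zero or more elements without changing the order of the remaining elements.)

8

One longest palindromic subsequence is jjddddjj (positions 1,2,4,6,7,9,10,11); it reads the same forward and backward, and the interval DP gives dp[1][11] = 8.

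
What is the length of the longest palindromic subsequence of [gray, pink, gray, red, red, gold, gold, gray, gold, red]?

5

One longest palindromic subsequence is red gold gray gold red (positions 4,6,8,9,10); it reads the same forward and backward, and the interval DP gives dp[1][10] = 5.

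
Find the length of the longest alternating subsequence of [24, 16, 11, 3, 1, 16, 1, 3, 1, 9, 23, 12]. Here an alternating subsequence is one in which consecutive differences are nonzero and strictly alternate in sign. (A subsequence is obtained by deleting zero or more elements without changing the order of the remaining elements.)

Track the best alternating length ending on an up-step vs a down-step at each position: up/down = 1/1, 1/2, 1/2, 1/2, 1/2, 3/2, 1/4, 5/4, 1/6, 7/4, 7/2, 7/8.
The maximum over both is 8; one such subsequence is 24, 11, 16, 1, 3, 1, 23, 12.

8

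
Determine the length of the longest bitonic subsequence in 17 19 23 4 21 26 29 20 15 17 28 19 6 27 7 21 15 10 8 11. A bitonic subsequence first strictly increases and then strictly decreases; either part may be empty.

Let inc[i] be the LIS ending at i and dec[i] the longest strictly decreasing subsequence starting at i. inc = [1, 2, 3, 1, 3, 4, 5, 3, 2, 3, 5, 4, 2, 5, 3, 5, 4, 4, 4, 5], dec = [4, 5, 7, 1, 6, 6, 7, 5, 3, 4, 6, 4, 1, 5, 1, 4, 3, 2, 1, 1].
max_i inc[i]+dec[i]−1 = 11, with one witness 17, 19, 23, 26, 29, 28, 27, 21, 15, 10, 8.

11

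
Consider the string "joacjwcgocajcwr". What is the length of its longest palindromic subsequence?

7

One longest palindromic subsequence is cjcocjc (positions 4,5,7,9,10,12,13); it reads the same forward and backward, and the interval DP gives dp[1][15] = 7.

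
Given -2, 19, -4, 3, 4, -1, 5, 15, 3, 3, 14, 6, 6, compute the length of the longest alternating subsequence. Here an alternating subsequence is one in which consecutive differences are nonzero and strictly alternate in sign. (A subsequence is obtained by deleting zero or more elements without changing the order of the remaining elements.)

Track the best alternating length ending on an up-step vs a down-step at each position: up/down = 1/1, 2/1, 1/3, 4/3, 4/3, 4/5, 6/3, 6/3, 6/7, 6/7, 8/7, 8/9, 8/9.
The maximum over both is 9; one such subsequence is -2, 19, -4, 3, -1, 5, 3, 14, 6.

9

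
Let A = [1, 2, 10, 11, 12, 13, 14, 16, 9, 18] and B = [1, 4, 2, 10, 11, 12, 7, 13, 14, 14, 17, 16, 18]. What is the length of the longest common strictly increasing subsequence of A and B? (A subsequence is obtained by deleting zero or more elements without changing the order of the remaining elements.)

9

A longest common strictly increasing subsequence is 1, 2, 10, 11, 12, 13, 14, 16, 18 (length 9); it appears in order in both A and B, and no longer such subsequence exists.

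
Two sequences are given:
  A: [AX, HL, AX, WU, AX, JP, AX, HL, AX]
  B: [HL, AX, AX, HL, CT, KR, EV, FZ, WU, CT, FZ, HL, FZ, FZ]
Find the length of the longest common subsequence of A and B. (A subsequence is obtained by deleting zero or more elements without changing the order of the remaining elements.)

Backtracking the LCS table gives one alignment: AX (A1,B3) → HL (A2,B4) → WU (A4,B9) → HL (A8,B12).
So the longest common subsequence has length 4.

4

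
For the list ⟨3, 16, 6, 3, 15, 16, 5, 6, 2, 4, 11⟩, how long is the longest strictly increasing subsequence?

4

One longest increasing subsequence is 3, 6, 15, 16 (positions 1,3,5,6), of length 4; no longer one exists.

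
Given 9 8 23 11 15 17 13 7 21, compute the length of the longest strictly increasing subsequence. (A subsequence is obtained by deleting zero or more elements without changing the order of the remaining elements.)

5

Scanning left to right, the best length ending at each element is: 9→1, 8→1, 23→2, 11→2, 15→3, 17→4, 13→3, 7→1, 21→5.
So the longest increasing subsequence has length 5, e.g. 9, 11, 15, 17, 21.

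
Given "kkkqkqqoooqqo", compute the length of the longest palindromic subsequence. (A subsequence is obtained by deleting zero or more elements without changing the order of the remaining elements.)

Using dp[i][j] = 2 + dp[i+1][j−1] if the ends match, else max(dp[i+1][j], dp[i][j−1]):
dp[1][13] = 7. A witness is qqoooqq at positions 6,7,8,9,10,11,12.

7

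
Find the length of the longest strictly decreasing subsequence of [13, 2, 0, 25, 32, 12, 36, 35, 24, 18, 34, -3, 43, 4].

5

One longest decreasing subsequence is 36, 35, 24, 18, -3 (positions 7,8,9,10,12), of length 5; no longer one exists.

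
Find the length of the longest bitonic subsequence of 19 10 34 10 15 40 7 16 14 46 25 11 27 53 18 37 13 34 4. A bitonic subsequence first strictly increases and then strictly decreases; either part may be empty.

One longest bitonic subsequence is 10, 15, 16, 25, 27, 53, 37, 34, 4 (positions 2,5,8,11,13,14,16,18,19): it rises to 53 then falls. Length 9 is optimal.

9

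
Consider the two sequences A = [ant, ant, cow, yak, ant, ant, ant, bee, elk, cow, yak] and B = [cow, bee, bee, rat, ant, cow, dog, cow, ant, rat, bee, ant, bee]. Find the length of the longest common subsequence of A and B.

Backtracking the LCS table gives one alignment: ant (A1,B5) → cow (A3,B8) → ant (A5,B9) → ant (A7,B12) → bee (A8,B13).
So the longest common subsequence has length 5.

5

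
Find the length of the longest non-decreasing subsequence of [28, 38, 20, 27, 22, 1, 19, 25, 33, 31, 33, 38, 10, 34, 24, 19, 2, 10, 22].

Let dp[i] be the longest non-decreasing subsequence ending at position i. Then dp = [1, 2, 1, 2, 2, 1, 2, 3, 4, 4, 5, 6, 2, 6, 3, 3, 2, 3, 4].
The maximum is 6; one witness is 20, 22, 25, 33, 33, 38 at positions 3,5,8,9,11,12.

6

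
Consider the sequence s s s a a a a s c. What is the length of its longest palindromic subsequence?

One longest palindromic subsequence is saaaas (positions 3,4,5,6,7,8); it reads the same forward and backward, and the interval DP gives dp[1][9] = 6.

6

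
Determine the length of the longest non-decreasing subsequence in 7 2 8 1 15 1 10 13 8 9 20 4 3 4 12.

Let dp[i] be the longest non-decreasing subsequence ending at position i. Then dp = [1, 1, 2, 1, 3, 2, 3, 4, 3, 4, 5, 3, 3, 4, 5].
The maximum is 5; one witness is 7, 8, 10, 13, 20 at positions 1,3,7,8,11.

5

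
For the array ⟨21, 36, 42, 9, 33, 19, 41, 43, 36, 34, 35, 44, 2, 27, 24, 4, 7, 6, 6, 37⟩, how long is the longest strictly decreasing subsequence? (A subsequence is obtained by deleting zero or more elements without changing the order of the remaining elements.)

8

Let dp[i] be the longest decreasing subsequence ending at position i. Then dp = [1, 1, 1, 2, 2, 3, 2, 1, 3, 4, 4, 1, 5, 5, 6, 7, 7, 8, 8, 3].
The maximum is 8; one witness is 42, 41, 36, 34, 27, 24, 7, 6 at positions 3,7,9,10,14,15,17,18.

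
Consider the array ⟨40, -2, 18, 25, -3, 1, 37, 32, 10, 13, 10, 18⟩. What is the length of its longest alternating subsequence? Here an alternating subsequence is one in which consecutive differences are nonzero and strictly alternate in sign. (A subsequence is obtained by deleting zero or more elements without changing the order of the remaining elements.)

Track the best alternating length ending on an up-step vs a down-step at each position: up/down = 1/1, 1/2, 3/2, 3/2, 1/4, 5/4, 5/2, 5/6, 5/6, 7/6, 5/8, 9/6.
The maximum over both is 9; one such subsequence is 40, -2, 18, -3, 37, 10, 13, 10, 18.

9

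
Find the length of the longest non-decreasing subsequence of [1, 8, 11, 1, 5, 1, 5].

4

Scanning left to right, the best length ending at each element is: 1→1, 8→2, 11→3, 1→2, 5→3, 1→3, 5→4.
So the longest non-decreasing subsequence has length 4, e.g. 1, 1, 5, 5.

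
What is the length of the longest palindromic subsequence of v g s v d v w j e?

3

Using dp[i][j] = 2 + dp[i+1][j−1] if the ends match, else max(dp[i+1][j], dp[i][j−1]):
dp[1][9] = 3. A witness is vdv at positions 4,5,6.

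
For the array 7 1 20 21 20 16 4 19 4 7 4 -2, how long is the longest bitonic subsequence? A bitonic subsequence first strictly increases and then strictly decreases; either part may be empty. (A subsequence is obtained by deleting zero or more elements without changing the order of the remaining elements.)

Let inc[i] be the LIS ending at i and dec[i] the longest strictly decreasing subsequence starting at i. inc = [1, 1, 2, 3, 2, 2, 2, 3, 2, 3, 2, 1], dec = [3, 2, 5, 6, 5, 4, 2, 4, 2, 3, 2, 1].
max_i inc[i]+dec[i]−1 = 8, with one witness 7, 20, 21, 20, 19, 7, 4, -2.

8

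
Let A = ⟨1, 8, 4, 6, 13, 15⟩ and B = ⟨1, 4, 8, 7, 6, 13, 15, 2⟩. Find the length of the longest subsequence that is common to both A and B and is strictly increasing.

A longest common strictly increasing subsequence is 1, 4, 6, 13, 15 (length 5); it appears in order in both A and B, and no longer such subsequence exists.

5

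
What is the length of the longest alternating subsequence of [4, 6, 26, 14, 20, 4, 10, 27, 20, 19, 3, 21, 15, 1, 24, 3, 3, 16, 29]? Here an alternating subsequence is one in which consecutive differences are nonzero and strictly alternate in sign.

Track the best alternating length ending on an up-step vs a down-step at each position: up/down = 1/1, 2/1, 2/1, 2/3, 4/3, 1/5, 6/5, 6/1, 6/7, 6/7, 1/7, 8/7, 8/9, 1/9, 10/7, 10/11, 10/11, 12/11, 12/1.
The maximum over both is 12; one such subsequence is 4, 26, 14, 20, 4, 27, 20, 21, 15, 24, 3, 16.

12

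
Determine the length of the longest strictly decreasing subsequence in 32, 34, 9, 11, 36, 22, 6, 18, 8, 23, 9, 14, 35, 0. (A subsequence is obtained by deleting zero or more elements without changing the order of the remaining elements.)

One longest decreasing subsequence is 32, 22, 18, 8, 0 (positions 1,6,8,9,14), of length 5; no longer one exists.

5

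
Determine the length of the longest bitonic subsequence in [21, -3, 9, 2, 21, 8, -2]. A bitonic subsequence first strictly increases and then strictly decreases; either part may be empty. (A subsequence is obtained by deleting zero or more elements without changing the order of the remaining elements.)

5

Let inc[i] be the LIS ending at i and dec[i] the longest strictly decreasing subsequence starting at i. inc = [1, 1, 2, 2, 3, 3, 2], dec = [4, 1, 3, 2, 3, 2, 1].
max_i inc[i]+dec[i]−1 = 5, with one witness -3, 9, 21, 8, -2.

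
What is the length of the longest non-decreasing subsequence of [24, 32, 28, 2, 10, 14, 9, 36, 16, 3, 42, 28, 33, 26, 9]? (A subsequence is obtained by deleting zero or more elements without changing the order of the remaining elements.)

6

Scanning left to right, the best length ending at each element is: 24→1, 32→2, 28→2, 2→1, 10→2, 14→3, 9→2, 36→4, 16→4, 3→2, 42→5, 28→5, 33→6, 26→5, 9→3.
So the longest non-decreasing subsequence has length 6, e.g. 2, 10, 14, 16, 28, 33.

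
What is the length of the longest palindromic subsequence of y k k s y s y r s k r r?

One longest palindromic subsequence is ksysysk (positions 3,4,5,6,7,9,10); it reads the same forward and backward, and the interval DP gives dp[1][12] = 7.

7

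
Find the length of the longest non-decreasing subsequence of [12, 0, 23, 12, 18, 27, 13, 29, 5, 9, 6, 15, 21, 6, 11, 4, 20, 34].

Let dp[i] be the longest non-decreasing subsequence ending at position i. Then dp = [1, 1, 2, 2, 3, 4, 3, 5, 2, 3, 3, 4, 5, 4, 5, 2, 6, 7].
The maximum is 7; one witness is 0, 5, 6, 6, 11, 20, 34 at positions 2,9,11,14,15,17,18.

7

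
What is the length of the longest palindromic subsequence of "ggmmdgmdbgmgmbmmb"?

9

One longest palindromic subsequence is mmbmgmbmm (positions 4,7,9,11,12,13,14,15,16); it reads the same forward and backward, and the interval DP gives dp[1][17] = 9.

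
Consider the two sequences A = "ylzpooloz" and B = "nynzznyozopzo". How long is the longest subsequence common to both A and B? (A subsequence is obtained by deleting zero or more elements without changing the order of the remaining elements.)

A longest common subsequence is yzooo (length 5); the LCS DP confirms no longer common subsequence exists.

5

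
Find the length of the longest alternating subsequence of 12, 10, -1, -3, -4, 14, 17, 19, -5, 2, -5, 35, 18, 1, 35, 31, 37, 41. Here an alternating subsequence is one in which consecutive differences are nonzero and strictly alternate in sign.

Track the best alternating length ending on an up-step vs a down-step at each position: up/down = 1/1, 1/2, 1/2, 1/2, 1/2, 3/1, 3/1, 3/1, 1/4, 5/4, 1/6, 7/1, 7/8, 7/8, 9/1, 9/10, 11/1, 11/1.
The maximum over both is 11; one such subsequence is 12, 10, 14, -5, 2, -5, 35, 18, 35, 31, 37.

11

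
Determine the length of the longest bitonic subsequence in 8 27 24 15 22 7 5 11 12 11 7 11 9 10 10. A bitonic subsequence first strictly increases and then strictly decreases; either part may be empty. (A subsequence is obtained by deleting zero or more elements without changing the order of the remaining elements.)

7

One longest bitonic subsequence is 8, 27, 24, 22, 12, 11, 10 (positions 1,2,3,5,9,12,15): it rises to 27 then falls. Length 7 is optimal.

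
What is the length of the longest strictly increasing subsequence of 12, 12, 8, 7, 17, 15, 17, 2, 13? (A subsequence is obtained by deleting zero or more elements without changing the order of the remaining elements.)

Let dp[i] be the longest increasing subsequence ending at position i. Then dp = [1, 1, 1, 1, 2, 2, 3, 1, 2].
The maximum is 3; one witness is 12, 15, 17 at positions 1,6,7.

3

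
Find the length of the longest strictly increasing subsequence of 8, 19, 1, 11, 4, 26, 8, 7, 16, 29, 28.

Let dp[i] be the longest increasing subsequence ending at position i. Then dp = [1, 2, 1, 2, 2, 3, 3, 3, 4, 5, 5].
The maximum is 5; one witness is 1, 4, 8, 16, 29 at positions 3,5,7,9,10.

5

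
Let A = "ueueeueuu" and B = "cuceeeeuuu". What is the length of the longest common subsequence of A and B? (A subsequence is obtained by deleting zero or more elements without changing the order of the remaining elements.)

7

A longest common subsequence is ueeeuuu (length 7); the LCS DP confirms no longer common subsequence exists.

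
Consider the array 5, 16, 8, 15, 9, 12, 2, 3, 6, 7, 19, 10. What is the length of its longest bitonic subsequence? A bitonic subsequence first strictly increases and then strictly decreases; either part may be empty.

6

Let inc[i] be the LIS ending at i and dec[i] the longest strictly decreasing subsequence starting at i. inc = [1, 2, 2, 3, 3, 4, 1, 2, 3, 4, 5, 5], dec = [2, 4, 2, 3, 2, 2, 1, 1, 1, 1, 2, 1].
max_i inc[i]+dec[i]−1 = 6, with one witness 5, 8, 9, 12, 19, 10.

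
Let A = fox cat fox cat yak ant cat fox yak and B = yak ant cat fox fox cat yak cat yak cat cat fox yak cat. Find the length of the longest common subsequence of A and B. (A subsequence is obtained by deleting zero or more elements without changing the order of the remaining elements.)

7

A longest common subsequence is fox, cat, cat, yak, cat, fox, yak (length 7); the LCS DP confirms no longer common subsequence exists.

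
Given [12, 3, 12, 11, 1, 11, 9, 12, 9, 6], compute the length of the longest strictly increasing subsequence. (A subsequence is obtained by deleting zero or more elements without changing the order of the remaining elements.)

Scanning left to right, the best length ending at each element is: 12→1, 3→1, 12→2, 11→2, 1→1, 11→2, 9→2, 12→3, 9→2, 6→2.
So the longest increasing subsequence has length 3, e.g. 3, 11, 12.

3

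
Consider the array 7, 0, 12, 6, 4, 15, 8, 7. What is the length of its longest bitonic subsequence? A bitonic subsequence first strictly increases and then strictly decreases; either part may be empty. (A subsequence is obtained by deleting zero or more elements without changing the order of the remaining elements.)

Let inc[i] be the LIS ending at i and dec[i] the longest strictly decreasing subsequence starting at i. inc = [1, 1, 2, 2, 2, 3, 3, 3], dec = [3, 1, 3, 2, 1, 3, 2, 1].
max_i inc[i]+dec[i]−1 = 5, with one witness 7, 12, 15, 8, 7.

5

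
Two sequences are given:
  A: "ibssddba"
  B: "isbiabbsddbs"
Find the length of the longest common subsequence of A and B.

Backtracking the LCS table gives one alignment: i (A1,B4) → b (A2,B7) → s (A4,B8) → d (A5,B9) → d (A6,B10) → b (A7,B11).
So the longest common subsequence has length 6.

6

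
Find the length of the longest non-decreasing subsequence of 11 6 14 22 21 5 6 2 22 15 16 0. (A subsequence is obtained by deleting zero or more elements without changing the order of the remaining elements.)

4

Scanning left to right, the best length ending at each element is: 11→1, 6→1, 14→2, 22→3, 21→3, 5→1, 6→2, 2→1, 22→4, 15→3, 16→4, 0→1.
So the longest non-decreasing subsequence has length 4, e.g. 11, 14, 22, 22.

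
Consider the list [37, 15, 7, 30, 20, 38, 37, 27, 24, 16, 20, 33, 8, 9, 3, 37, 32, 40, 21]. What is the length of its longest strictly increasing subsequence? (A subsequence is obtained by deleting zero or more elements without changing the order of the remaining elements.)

6

Let dp[i] be the longest increasing subsequence ending at position i. Then dp = [1, 1, 1, 2, 2, 3, 3, 3, 3, 2, 3, 4, 2, 3, 1, 5, 4, 6, 4].
The maximum is 6; one witness is 15, 20, 27, 33, 37, 40 at positions 2,5,8,12,16,18.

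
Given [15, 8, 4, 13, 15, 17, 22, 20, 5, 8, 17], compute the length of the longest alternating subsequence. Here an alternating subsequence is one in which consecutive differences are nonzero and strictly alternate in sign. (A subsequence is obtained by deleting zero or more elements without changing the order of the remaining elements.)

5

Track the best alternating length ending on an up-step vs a down-step at each position: up/down = 1/1, 1/2, 1/2, 3/2, 3/1, 3/1, 3/1, 3/4, 3/4, 5/4, 5/4.
The maximum over both is 5; one such subsequence is 15, 8, 13, 5, 8.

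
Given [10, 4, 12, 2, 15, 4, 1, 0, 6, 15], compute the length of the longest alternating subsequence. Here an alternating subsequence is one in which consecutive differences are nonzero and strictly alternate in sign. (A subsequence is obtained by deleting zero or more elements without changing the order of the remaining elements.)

Track the best alternating length ending on an up-step vs a down-step at each position: up/down = 1/1, 1/2, 3/1, 1/4, 5/1, 5/6, 1/6, 1/6, 7/6, 7/1.
The maximum over both is 7; one such subsequence is 10, 4, 12, 2, 15, 4, 6.

7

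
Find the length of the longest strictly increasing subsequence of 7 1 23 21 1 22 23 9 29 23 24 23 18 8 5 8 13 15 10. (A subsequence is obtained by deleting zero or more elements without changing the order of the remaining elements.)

One longest increasing subsequence is 7, 21, 22, 23, 29 (positions 1,4,6,7,9), of length 5; no longer one exists.

5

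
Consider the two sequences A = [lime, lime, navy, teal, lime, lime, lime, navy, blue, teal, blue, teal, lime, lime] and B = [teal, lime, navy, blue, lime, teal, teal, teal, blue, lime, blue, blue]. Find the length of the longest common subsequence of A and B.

7

A longest common subsequence is teal, lime, navy, blue, teal, blue, lime (length 7); the LCS DP confirms no longer common subsequence exists.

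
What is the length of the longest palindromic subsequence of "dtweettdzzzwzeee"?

Using dp[i][j] = 2 + dp[i+1][j−1] if the ends match, else max(dp[i+1][j], dp[i][j−1]):
dp[1][16] = 8. A witness is eezzzzee at positions 4,5,9,10,11,13,15,16.

8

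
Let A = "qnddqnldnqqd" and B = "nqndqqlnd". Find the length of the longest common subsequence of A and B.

7

A longest common subsequence is qndqlnd (length 7); the LCS DP confirms no longer common subsequence exists.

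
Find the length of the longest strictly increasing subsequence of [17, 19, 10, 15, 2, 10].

Let dp[i] be the longest increasing subsequence ending at position i. Then dp = [1, 2, 1, 2, 1, 2].
The maximum is 2; one witness is 17, 19 at positions 1,2.

2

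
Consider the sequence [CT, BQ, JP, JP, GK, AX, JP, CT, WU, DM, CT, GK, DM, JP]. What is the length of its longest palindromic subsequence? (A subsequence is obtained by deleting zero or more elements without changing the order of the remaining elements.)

7

One longest palindromic subsequence is JP GK CT DM CT GK JP (positions 3,5,8,10,11,12,14); it reads the same forward and backward, and the interval DP gives dp[1][14] = 7.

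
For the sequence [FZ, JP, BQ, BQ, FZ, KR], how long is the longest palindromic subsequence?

4

Using dp[i][j] = 2 + dp[i+1][j−1] if the ends match, else max(dp[i+1][j], dp[i][j−1]):
dp[1][6] = 4. A witness is FZ BQ BQ FZ at positions 1,3,4,5.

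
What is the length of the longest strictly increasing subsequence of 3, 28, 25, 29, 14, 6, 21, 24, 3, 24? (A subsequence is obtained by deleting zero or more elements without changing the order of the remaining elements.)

Let dp[i] be the longest increasing subsequence ending at position i. Then dp = [1, 2, 2, 3, 2, 2, 3, 4, 1, 4].
The maximum is 4; one witness is 3, 14, 21, 24 at positions 1,5,7,8.

4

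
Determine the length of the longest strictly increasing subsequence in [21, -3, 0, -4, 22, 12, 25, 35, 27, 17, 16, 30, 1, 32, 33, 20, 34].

Let dp[i] be the longest increasing subsequence ending at position i. Then dp = [1, 1, 2, 1, 3, 3, 4, 5, 5, 4, 4, 6, 3, 7, 8, 5, 9].
The maximum is 9; one witness is -3, 0, 22, 25, 27, 30, 32, 33, 34 at positions 2,3,5,7,9,12,14,15,17.

9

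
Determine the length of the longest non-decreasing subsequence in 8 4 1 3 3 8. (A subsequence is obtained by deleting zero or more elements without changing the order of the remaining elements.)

One longest non-decreasing subsequence is 1, 3, 3, 8 (positions 3,4,5,6), of length 4; no longer one exists.

4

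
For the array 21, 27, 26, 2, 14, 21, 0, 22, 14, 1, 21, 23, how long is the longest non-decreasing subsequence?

5

Let dp[i] be the longest non-decreasing subsequence ending at position i. Then dp = [1, 2, 2, 1, 2, 3, 1, 4, 3, 2, 4, 5].
The maximum is 5; one witness is 2, 14, 21, 22, 23 at positions 4,5,6,8,12.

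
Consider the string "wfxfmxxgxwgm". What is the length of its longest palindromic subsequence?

6

Using dp[i][j] = 2 + dp[i+1][j−1] if the ends match, else max(dp[i+1][j], dp[i][j−1]):
dp[1][12] = 6. A witness is wxxxxw at positions 1,3,6,7,9,10.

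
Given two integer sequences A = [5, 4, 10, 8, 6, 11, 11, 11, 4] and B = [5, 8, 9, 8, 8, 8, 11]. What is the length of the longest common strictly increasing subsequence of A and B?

3

For each value that appears in both, track the longest common increasing run ending there.
The best achievable length is 3; one witness is 5, 8, 11 (A-positions 1,4,6, B-positions 1,2,7).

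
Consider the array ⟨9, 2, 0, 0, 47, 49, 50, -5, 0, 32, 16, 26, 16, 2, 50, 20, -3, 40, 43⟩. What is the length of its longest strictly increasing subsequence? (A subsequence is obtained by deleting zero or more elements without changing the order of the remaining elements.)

Let dp[i] be the longest increasing subsequence ending at position i. Then dp = [1, 1, 1, 1, 2, 3, 4, 1, 2, 3, 3, 4, 3, 3, 5, 4, 2, 5, 6].
The maximum is 6; one witness is -5, 0, 16, 26, 40, 43 at positions 8,9,11,12,18,19.

6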